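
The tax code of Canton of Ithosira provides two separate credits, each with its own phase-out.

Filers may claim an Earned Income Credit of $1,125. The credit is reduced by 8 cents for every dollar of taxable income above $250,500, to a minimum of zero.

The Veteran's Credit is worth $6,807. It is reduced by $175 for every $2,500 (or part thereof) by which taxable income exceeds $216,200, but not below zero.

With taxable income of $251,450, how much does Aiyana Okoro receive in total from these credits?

Earned Income Credit: 8% of the $950 excess over $250,500 is $76; credit = $1,125 − $76 = $1,049.
Veteran's Credit: income exceeds $216,200 by $35,250, which is 15 full-or-partial $2,500 increments; reduction = 15 × $175 = $2,625, leaving $4,182.
Total: $1,049 + $4,182 = $5,231.

$5,231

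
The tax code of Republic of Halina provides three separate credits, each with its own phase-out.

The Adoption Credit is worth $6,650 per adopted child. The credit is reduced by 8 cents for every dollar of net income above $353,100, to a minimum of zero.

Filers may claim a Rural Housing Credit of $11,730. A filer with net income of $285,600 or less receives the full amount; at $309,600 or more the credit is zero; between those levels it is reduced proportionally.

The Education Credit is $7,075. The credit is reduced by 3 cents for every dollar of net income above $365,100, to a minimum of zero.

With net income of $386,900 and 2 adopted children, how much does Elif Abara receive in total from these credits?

Adoption Credit: base = 2 × $6,650 = $13,300. 8% of the $33,800 excess over $353,100 is $2,704; credit = $13,300 − $2,704 = $10,596.
Rural Housing Credit: $386,900 is at or above $309,600, so the credit is $0.
Education Credit: 3% of the $21,800 excess over $365,100 is $654; credit = $7,075 − $654 = $6,421.
Total: $10,596 + $0 + $6,421 = $17,017.

$17,017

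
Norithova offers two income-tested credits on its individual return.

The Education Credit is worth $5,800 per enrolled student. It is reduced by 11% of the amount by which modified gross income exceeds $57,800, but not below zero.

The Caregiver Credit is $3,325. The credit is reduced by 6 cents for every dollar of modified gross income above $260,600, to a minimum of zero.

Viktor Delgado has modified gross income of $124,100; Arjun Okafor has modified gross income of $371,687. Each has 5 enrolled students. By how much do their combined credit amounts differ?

Viktor ($124,100): Education Credit: base = 5 × $5,800 = $29,000. 11% of the $66,300 excess over $57,800 is $7,293; credit = $29,000 − $7,293 = $21,707. Caregiver Credit: $124,100 is at or below the $260,600 threshold, so the full $3,325 applies. total $21,707 + $3,325 = $25,032
Arjun ($371,687): Education Credit: base = 5 × $5,800 = $29,000. 11% of the $313,887 excess over $57,800 is $34,527.57 ≥ base, so the credit is $0. Caregiver Credit: 6% of the $111,087 excess over $260,600 is $6,665.22 ≥ base, so the credit is $0. total $0 + $0 = $0
Difference: |$25,032 − $0| = $25,032.

$25,032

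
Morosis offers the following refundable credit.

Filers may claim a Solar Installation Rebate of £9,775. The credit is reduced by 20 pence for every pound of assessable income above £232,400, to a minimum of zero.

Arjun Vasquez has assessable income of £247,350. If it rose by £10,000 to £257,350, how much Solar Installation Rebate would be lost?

£2,000

At £247,350 — 20% of the £14,950 excess over £232,400 is £2,990; credit = £9,775 − £2,990 = £6,785.
At £257,350 — 20% of the £24,950 excess over £232,400 is £4,990; credit = £9,775 − £4,990 = £4,785.
Lost: £6,785 − £4,785 = £2,000.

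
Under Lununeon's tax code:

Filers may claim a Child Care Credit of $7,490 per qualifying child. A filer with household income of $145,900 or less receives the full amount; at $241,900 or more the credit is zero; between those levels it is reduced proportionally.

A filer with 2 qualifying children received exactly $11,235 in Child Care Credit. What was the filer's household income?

$169,900

Full credit = 2 × $7,490 = $14,980.
$11,235 is 11,235/14,980 of the full $14,980, so 3,745/14,980 of the $96,000 range has been used: income = $145,900 + $96,000 × 3,745/14,980 = $169,900.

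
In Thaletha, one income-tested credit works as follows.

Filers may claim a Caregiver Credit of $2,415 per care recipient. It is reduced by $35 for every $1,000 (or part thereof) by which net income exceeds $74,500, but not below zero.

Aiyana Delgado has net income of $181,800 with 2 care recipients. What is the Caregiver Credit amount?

Caregiver Credit: base = 2 × $2,415 = $4,830. income exceeds $74,500 by $107,300, which is 108 full-or-partial $1,000 increments; reduction = 108 × $35 = $3,780, leaving $1,050.

$1,050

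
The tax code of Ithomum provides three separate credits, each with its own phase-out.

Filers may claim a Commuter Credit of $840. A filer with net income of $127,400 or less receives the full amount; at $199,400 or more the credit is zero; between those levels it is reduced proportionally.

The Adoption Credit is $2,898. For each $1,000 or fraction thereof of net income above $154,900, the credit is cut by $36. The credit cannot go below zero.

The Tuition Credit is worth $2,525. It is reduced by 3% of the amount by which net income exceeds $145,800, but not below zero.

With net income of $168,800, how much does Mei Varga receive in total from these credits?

Commuter Credit: $168,800 is $41,400 into a $72,000 phase-out range, leaving 30,600/72,000 of the credit: $840 × 30,600/72,000 = $357.
Adoption Credit: income exceeds $154,900 by $13,900, which is 14 full-or-partial $1,000 increments; reduction = 14 × $36 = $504, leaving $2,394.
Tuition Credit: 3% of the $23,000 excess over $145,800 is $690; credit = $2,525 − $690 = $1,835.
Total: $357 + $2,394 + $1,835 = $4,586.

$4,586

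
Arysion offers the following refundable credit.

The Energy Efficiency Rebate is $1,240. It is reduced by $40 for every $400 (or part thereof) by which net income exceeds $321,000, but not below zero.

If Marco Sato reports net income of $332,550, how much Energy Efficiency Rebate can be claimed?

$80

Energy Efficiency Rebate: income exceeds $321,000 by $11,550, which is 29 full-or-partial $400 increments; reduction = 29 × $40 = $1,160, leaving $80.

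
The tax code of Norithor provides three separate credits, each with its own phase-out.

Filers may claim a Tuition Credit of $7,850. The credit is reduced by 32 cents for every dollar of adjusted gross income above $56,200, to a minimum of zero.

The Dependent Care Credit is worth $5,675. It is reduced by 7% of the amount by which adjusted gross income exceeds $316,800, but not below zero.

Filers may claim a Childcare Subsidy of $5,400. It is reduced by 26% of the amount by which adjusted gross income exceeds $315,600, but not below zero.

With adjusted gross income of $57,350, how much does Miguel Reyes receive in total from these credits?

$18,557

Tuition Credit: 32% of the $1,150 excess over $56,200 is $368; credit = $7,850 − $368 = $7,482.
Dependent Care Credit: $57,350 is at or below the $316,800 threshold, so the full $5,675 applies.
Childcare Subsidy: $57,350 is at or below the $315,600 threshold, so the full $5,400 applies.
Total: $7,482 + $5,675 + $5,400 = $18,557.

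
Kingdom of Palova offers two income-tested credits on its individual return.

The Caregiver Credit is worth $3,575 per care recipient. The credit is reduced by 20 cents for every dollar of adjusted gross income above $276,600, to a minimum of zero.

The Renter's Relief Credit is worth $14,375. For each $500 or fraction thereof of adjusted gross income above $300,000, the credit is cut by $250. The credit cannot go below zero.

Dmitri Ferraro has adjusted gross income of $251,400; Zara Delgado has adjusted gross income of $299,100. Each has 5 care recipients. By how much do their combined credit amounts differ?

Dmitri ($251,400): Caregiver Credit: base = 5 × $3,575 = $17,875. $251,400 is at or below the $276,600 threshold, so the full $17,875 applies. Renter's Relief Credit: $251,400 is at or below the $300,000 threshold, so the full $14,375 applies. total $17,875 + $14,375 = $32,250
Zara ($299,100): Caregiver Credit: base = 5 × $3,575 = $17,875. 20% of the $22,500 excess over $276,600 is $4,500; credit = $17,875 − $4,500 = $13,375. Renter's Relief Credit: $299,100 is at or below the $300,000 threshold, so the full $14,375 applies. total $13,375 + $14,375 = $27,750
Difference: |$32,250 − $27,750| = $4,500.

$4,500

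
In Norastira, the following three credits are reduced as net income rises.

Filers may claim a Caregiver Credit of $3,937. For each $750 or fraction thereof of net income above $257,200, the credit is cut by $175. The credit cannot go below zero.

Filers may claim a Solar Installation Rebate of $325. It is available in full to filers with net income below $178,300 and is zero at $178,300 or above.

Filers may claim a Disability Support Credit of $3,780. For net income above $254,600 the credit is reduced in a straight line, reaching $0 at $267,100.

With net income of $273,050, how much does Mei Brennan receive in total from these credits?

$87

Caregiver Credit: income exceeds $257,200 by $15,850, which is 22 full-or-partial $750 increments; reduction = 22 × $175 = $3,850, leaving $87.
Solar Installation Rebate: $273,050 meets or exceeds the $178,300 cutoff, so the credit is $0.
Disability Support Credit: $273,050 is at or above $267,100, so the credit is $0.
Total: $87 + $0 + $0 = $87.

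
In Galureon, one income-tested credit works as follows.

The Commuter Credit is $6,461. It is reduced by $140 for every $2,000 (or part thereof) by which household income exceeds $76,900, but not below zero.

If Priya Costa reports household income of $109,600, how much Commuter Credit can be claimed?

$4,081

Commuter Credit: income exceeds $76,900 by $32,700, which is 17 full-or-partial $2,000 increments; reduction = 17 × $140 = $2,380, leaving $4,081.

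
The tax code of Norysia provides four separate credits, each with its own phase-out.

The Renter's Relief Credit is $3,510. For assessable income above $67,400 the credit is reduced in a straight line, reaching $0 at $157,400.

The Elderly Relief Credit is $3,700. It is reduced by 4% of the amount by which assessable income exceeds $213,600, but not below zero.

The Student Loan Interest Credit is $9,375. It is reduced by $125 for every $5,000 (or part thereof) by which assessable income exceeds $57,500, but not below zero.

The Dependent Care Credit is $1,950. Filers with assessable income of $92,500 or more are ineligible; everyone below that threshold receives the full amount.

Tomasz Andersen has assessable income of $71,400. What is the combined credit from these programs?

Renter's Relief Credit: $71,400 is $4,000 into a $90,000 phase-out range, leaving 86,000/90,000 of the credit: $3,510 × 86,000/90,000 = $3,354.
Elderly Relief Credit: $71,400 is at or below the $213,600 threshold, so the full $3,700 applies.
Student Loan Interest Credit: income exceeds $57,500 by $13,900, which is 3 full-or-partial $5,000 increments; reduction = 3 × $125 = $375, leaving $9,000.
Dependent Care Credit: $71,400 is below the $92,500 cutoff, so the full $1,950 applies.
Total: $3,354 + $3,700 + $9,000 + $1,950 = $18,004.

$18,004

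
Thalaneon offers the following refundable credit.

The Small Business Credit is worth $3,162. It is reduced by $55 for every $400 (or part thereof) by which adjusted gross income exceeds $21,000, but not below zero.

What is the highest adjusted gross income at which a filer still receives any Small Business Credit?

$43,800

After 57 increments the reduction is 57 × $55 = $3,135, leaving $27; one more increment wipes it out. Increment 57 ends at excess 57 × $400 = $22,800, so the highest qualifying income is $21,000 + $22,800 = $43,800.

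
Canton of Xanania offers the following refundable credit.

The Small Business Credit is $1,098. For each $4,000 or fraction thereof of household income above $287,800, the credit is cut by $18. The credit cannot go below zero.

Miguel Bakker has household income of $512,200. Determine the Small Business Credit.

Small Business Credit: income exceeds $287,800 by $224,400, which is 57 full-or-partial $4,000 increments; reduction = 57 × $18 = $1,026, leaving $72.

$72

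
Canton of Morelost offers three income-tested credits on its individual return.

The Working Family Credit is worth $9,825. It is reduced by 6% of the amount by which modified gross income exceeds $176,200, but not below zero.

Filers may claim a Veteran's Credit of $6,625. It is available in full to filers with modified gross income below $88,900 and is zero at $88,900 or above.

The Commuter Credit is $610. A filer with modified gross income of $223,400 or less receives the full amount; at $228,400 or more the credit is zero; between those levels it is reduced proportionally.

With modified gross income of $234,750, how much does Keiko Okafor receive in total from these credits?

$6,312

Working Family Credit: 6% of the $58,550 excess over $176,200 is $3,513; credit = $9,825 − $3,513 = $6,312.
Veteran's Credit: $234,750 meets or exceeds the $88,900 cutoff, so the credit is $0.
Commuter Credit: $234,750 is at or above $228,400, so the credit is $0.
Total: $6,312 + $0 + $0 = $6,312.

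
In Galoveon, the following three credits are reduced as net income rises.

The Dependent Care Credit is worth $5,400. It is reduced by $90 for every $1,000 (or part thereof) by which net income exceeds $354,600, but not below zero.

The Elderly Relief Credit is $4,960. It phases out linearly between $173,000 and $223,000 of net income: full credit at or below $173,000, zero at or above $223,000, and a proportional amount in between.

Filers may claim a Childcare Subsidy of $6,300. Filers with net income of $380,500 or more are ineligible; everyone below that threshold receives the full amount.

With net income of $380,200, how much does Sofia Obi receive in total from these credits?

Dependent Care Credit: income exceeds $354,600 by $25,600, which is 26 full-or-partial $1,000 increments; reduction = 26 × $90 = $2,340, leaving $3,060.
Elderly Relief Credit: $380,200 is at or above $223,000, so the credit is $0.
Childcare Subsidy: $380,200 is below the $380,500 cutoff, so the full $6,300 applies.
Total: $3,060 + $0 + $6,300 = $9,360.

$9,360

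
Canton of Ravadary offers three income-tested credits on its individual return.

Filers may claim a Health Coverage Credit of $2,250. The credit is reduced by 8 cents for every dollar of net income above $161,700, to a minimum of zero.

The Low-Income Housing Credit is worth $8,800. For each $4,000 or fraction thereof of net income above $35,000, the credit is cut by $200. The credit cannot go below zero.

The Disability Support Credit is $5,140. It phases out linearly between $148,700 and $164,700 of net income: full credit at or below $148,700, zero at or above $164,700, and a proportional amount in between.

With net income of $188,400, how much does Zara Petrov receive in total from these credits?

Health Coverage Credit: 8% of the $26,700 excess over $161,700 is $2,136; credit = $2,250 − $2,136 = $114.
Low-Income Housing Credit: income exceeds $35,000 by $153,400, which is 39 full-or-partial $4,000 increments; reduction = 39 × $200 = $7,800, leaving $1,000.
Disability Support Credit: $188,400 is at or above $164,700, so the credit is $0.
Total: $114 + $1,000 + $0 = $1,114.

$1,114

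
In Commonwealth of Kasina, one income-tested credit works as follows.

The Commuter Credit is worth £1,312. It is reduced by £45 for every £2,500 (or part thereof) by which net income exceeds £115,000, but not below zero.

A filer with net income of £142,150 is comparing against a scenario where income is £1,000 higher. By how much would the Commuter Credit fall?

At £142,150 — income exceeds £115,000 by £27,150, which is 11 full-or-partial £2,500 increments; reduction = 11 × £45 = £495, leaving £817.
At £143,150 — income exceeds £115,000 by £28,150, which is 12 full-or-partial £2,500 increments; reduction = 12 × £45 = £540, leaving £772.
Lost: £817 − £772 = £45.

£45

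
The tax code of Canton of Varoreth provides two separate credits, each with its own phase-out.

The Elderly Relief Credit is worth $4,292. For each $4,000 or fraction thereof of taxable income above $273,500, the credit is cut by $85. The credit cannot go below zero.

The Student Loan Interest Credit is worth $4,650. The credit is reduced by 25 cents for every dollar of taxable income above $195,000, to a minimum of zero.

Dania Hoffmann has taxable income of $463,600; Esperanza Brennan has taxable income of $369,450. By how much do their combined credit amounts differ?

$2,040

Dania ($463,600): Elderly Relief Credit: income exceeds $273,500 by $190,100, which is 48 full-or-partial $4,000 increments; reduction = 48 × $85 = $4,080, leaving $212. Student Loan Interest Credit: 25% of the $268,600 excess over $195,000 is $67,150 ≥ base, so the credit is $0. total $212 + $0 = $212
Esperanza ($369,450): Elderly Relief Credit: income exceeds $273,500 by $95,950, which is 24 full-or-partial $4,000 increments; reduction = 24 × $85 = $2,040, leaving $2,252. Student Loan Interest Credit: 25% of the $174,450 excess over $195,000 is $43,612.50 ≥ base, so the credit is $0. total $2,252 + $0 = $2,252
Difference: |$212 − $2,252| = $2,040.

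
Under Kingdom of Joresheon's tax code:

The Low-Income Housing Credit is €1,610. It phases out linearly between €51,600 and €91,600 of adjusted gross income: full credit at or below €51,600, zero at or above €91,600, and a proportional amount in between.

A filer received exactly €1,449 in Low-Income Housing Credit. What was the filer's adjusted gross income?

€1,449 is 1,449/1,610 of the full €1,610, so 161/1,610 of the €40,000 range has been used: income = €51,600 + €40,000 × 161/1,610 = €55,600.

€55,600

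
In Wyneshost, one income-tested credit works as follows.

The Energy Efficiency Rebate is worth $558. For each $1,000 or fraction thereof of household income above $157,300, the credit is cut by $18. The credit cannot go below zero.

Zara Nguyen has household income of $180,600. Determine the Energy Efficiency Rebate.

$126

Energy Efficiency Rebate: income exceeds $157,300 by $23,300, which is 24 full-or-partial $1,000 increments; reduction = 24 × $18 = $432, leaving $126.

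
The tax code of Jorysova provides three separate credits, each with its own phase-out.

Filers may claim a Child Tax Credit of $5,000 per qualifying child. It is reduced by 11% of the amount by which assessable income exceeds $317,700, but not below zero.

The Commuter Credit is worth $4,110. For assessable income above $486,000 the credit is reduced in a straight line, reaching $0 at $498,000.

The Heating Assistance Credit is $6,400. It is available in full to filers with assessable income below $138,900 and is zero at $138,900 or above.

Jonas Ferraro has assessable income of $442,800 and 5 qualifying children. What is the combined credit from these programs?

Child Tax Credit: base = 5 × $5,000 = $25,000. 11% of the $125,100 excess over $317,700 is $13,761; credit = $25,000 − $13,761 = $11,239.
Commuter Credit: $442,800 is at or below the $486,000 threshold, so the full $4,110 applies.
Heating Assistance Credit: $442,800 meets or exceeds the $138,900 cutoff, so the credit is $0.
Total: $11,239 + $4,110 + $0 = $15,349.

$15,349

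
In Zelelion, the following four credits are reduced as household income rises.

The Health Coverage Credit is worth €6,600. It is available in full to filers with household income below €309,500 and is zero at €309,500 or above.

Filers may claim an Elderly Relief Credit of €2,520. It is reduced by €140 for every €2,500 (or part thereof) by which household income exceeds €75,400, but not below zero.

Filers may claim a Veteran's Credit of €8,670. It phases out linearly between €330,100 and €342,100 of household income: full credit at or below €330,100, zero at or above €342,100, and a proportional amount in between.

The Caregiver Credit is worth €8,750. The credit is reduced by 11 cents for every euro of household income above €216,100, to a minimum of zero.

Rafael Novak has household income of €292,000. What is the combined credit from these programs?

€15,671

Health Coverage Credit: €292,000 is below the €309,500 cutoff, so the full €6,600 applies.
Elderly Relief Credit: income exceeds €75,400 by €216,600 → 87 increments × €140 = €12,180 ≥ base, so the credit is €0.
Veteran's Credit: €292,000 is at or below the €330,100 threshold, so the full €8,670 applies.
Caregiver Credit: 11% of the €75,900 excess over €216,100 is €8,349; credit = €8,750 − €8,349 = €401.
Total: €6,600 + €0 + €8,670 + €401 = €15,671.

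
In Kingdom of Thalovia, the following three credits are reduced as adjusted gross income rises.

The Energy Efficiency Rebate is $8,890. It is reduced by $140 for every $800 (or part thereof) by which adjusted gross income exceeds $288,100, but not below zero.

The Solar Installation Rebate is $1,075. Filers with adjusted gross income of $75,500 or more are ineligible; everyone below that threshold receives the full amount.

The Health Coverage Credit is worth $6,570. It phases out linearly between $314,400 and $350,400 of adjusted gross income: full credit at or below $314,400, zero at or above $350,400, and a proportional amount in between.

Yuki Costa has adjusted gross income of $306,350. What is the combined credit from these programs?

$12,240

Energy Efficiency Rebate: income exceeds $288,100 by $18,250, which is 23 full-or-partial $800 increments; reduction = 23 × $140 = $3,220, leaving $5,670.
Solar Installation Rebate: $306,350 meets or exceeds the $75,500 cutoff, so the credit is $0.
Health Coverage Credit: $306,350 is at or below the $314,400 threshold, so the full $6,570 applies.
Total: $5,670 + $0 + $6,570 = $12,240.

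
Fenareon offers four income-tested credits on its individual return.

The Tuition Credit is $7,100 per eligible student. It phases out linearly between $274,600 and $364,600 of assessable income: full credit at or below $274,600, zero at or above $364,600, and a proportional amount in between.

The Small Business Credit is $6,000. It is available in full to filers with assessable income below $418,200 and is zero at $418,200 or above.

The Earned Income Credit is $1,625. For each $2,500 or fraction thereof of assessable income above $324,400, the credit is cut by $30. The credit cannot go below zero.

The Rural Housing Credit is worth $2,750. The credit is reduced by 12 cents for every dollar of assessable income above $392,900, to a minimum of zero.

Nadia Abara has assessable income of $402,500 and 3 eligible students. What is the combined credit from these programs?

Tuition Credit: base = 3 × $7,100 = $21,300. $402,500 is at or above $364,600, so the credit is $0.
Small Business Credit: $402,500 is below the $418,200 cutoff, so the full $6,000 applies.
Earned Income Credit: income exceeds $324,400 by $78,100, which is 32 full-or-partial $2,500 increments; reduction = 32 × $30 = $960, leaving $665.
Rural Housing Credit: 12% of the $9,600 excess over $392,900 is $1,152; credit = $2,750 − $1,152 = $1,598.
Total: $0 + $6,000 + $665 + $1,598 = $8,263.

$8,263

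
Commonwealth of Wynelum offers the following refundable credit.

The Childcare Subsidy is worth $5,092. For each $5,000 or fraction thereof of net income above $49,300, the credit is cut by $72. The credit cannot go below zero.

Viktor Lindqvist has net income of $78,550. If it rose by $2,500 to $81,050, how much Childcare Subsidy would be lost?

At $78,550 — income exceeds $49,300 by $29,250, which is 6 full-or-partial $5,000 increments; reduction = 6 × $72 = $432, leaving $4,660.
At $81,050 — income exceeds $49,300 by $31,750, which is 7 full-or-partial $5,000 increments; reduction = 7 × $72 = $504, leaving $4,588.
Lost: $4,660 − $4,588 = $72.

$72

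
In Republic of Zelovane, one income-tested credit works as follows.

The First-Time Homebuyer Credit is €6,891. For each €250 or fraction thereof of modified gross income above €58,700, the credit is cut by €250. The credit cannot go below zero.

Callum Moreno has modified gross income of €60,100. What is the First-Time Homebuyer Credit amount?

€5,391

First-Time Homebuyer Credit: income exceeds €58,700 by €1,400, which is 6 full-or-partial €250 increments; reduction = 6 × €250 = €1,500, leaving €5,391.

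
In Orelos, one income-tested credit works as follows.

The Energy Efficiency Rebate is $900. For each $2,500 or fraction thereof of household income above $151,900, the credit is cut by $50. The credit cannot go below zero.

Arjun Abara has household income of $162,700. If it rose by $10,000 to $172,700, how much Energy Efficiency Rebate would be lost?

At $162,700 — income exceeds $151,900 by $10,800, which is 5 full-or-partial $2,500 increments; reduction = 5 × $50 = $250, leaving $650.
At $172,700 — income exceeds $151,900 by $20,800, which is 9 full-or-partial $2,500 increments; reduction = 9 × $50 = $450, leaving $450.
Lost: $650 − $450 = $200.

$200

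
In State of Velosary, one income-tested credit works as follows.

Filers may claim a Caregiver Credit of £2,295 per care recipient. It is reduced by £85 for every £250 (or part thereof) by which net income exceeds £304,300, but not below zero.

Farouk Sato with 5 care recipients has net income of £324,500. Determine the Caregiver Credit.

Caregiver Credit: base = 5 × £2,295 = £11,475. income exceeds £304,300 by £20,200, which is 81 full-or-partial £250 increments; reduction = 81 × £85 = £6,885, leaving £4,590.

£4,590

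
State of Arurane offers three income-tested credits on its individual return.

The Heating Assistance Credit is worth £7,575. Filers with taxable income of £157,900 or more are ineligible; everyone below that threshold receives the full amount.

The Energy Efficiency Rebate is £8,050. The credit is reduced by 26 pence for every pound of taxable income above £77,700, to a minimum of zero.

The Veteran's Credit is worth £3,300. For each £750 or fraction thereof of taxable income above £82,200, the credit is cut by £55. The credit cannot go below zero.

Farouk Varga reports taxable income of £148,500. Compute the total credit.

£7,575

Heating Assistance Credit: £148,500 is below the £157,900 cutoff, so the full £7,575 applies.
Energy Efficiency Rebate: 26% of the £70,800 excess over £77,700 is £18,408 ≥ base, so the credit is £0.
Veteran's Credit: income exceeds £82,200 by £66,300 → 89 increments × £55 = £4,895 ≥ base, so the credit is £0.
Total: £7,575 + £0 + £0 = £7,575.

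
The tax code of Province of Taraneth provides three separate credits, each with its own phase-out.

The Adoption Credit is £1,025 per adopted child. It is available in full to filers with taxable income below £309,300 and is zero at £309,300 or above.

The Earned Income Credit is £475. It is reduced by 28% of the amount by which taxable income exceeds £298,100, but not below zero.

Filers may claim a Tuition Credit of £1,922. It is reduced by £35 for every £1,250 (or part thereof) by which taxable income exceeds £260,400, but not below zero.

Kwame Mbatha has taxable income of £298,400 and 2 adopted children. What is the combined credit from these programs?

Adoption Credit: base = 2 × £1,025 = £2,050. £298,400 is below the £309,300 cutoff, so the full £2,050 applies.
Earned Income Credit: 28% of the £300 excess over £298,100 is £84; credit = £475 − £84 = £391.
Tuition Credit: income exceeds £260,400 by £38,000, which is 31 full-or-partial £1,250 increments; reduction = 31 × £35 = £1,085, leaving £837.
Total: £2,050 + £391 + £837 = £3,278.

£3,278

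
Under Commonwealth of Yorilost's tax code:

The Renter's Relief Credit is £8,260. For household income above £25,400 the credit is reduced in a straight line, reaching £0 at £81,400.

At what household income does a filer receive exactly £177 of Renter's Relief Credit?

£80,200

£177 is 177/8,260 of the full £8,260, so 8,083/8,260 of the £56,000 range has been used: income = £25,400 + £56,000 × 8,083/8,260 = £80,200.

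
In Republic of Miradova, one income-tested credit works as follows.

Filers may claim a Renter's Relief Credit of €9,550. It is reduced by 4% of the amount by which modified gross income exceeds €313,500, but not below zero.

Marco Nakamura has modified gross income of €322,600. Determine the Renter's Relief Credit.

Renter's Relief Credit: 4% of the €9,100 excess over €313,500 is €364; credit = €9,550 − €364 = €9,186.

€9,186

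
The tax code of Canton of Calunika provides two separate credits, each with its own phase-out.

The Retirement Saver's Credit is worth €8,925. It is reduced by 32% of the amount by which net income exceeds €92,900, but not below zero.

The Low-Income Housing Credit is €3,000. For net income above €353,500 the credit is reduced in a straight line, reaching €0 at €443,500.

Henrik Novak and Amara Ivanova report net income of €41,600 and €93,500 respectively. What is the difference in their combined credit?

€192

Henrik (€41,600): Retirement Saver's Credit: €41,600 is at or below the €92,900 threshold, so the full €8,925 applies. Low-Income Housing Credit: €41,600 is at or below the €353,500 threshold, so the full €3,000 applies. total €8,925 + €3,000 = €11,925
Amara (€93,500): Retirement Saver's Credit: 32% of the €600 excess over €92,900 is €192; credit = €8,925 − €192 = €8,733. Low-Income Housing Credit: €93,500 is at or below the €353,500 threshold, so the full €3,000 applies. total €8,733 + €3,000 = €11,733
Difference: |€11,925 − €11,733| = €192.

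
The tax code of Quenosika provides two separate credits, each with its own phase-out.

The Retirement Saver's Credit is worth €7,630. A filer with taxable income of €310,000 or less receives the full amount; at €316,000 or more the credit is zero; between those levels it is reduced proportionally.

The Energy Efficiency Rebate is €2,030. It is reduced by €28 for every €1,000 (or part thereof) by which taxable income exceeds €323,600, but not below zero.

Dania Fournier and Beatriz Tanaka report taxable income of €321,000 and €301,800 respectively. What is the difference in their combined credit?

Dania (€321,000): Retirement Saver's Credit: €321,000 is at or above €316,000, so the credit is €0. Energy Efficiency Rebate: €321,000 is at or below the €323,600 threshold, so the full €2,030 applies. total €0 + €2,030 = €2,030
Beatriz (€301,800): Retirement Saver's Credit: €301,800 is at or below the €310,000 threshold, so the full €7,630 applies. Energy Efficiency Rebate: €301,800 is at or below the €323,600 threshold, so the full €2,030 applies. total €7,630 + €2,030 = €9,660
Difference: |€2,030 − €9,660| = €7,630.

€7,630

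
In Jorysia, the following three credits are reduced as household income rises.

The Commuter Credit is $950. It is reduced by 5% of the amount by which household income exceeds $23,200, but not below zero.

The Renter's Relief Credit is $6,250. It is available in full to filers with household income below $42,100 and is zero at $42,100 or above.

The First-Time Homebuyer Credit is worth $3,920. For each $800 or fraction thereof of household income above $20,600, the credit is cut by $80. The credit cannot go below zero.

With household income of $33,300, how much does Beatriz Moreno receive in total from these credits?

$9,335

Commuter Credit: 5% of the $10,100 excess over $23,200 is $505; credit = $950 − $505 = $445.
Renter's Relief Credit: $33,300 is below the $42,100 cutoff, so the full $6,250 applies.
First-Time Homebuyer Credit: income exceeds $20,600 by $12,700, which is 16 full-or-partial $800 increments; reduction = 16 × $80 = $1,280, leaving $2,640.
Total: $445 + $6,250 + $2,640 = $9,335.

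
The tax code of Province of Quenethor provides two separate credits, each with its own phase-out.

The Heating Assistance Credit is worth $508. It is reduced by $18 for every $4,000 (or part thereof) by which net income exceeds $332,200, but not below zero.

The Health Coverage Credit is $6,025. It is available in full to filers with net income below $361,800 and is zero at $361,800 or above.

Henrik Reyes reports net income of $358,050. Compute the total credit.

Heating Assistance Credit: income exceeds $332,200 by $25,850, which is 7 full-or-partial $4,000 increments; reduction = 7 × $18 = $126, leaving $382.
Health Coverage Credit: $358,050 is below the $361,800 cutoff, so the full $6,025 applies.
Total: $382 + $6,025 = $6,407.

$6,407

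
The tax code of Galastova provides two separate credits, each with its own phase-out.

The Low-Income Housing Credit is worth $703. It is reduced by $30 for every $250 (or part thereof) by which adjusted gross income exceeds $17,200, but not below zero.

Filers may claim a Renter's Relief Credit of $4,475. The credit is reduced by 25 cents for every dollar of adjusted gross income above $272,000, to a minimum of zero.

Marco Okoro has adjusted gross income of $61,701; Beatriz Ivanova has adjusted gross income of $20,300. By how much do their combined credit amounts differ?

Marco ($61,701): Low-Income Housing Credit: income exceeds $17,200 by $44,501 → 179 increments × $30 = $5,370 ≥ base, so the credit is $0. Renter's Relief Credit: $61,701 is at or below the $272,000 threshold, so the full $4,475 applies. total $0 + $4,475 = $4,475
Beatriz ($20,300): Low-Income Housing Credit: income exceeds $17,200 by $3,100, which is 13 full-or-partial $250 increments; reduction = 13 × $30 = $390, leaving $313. Renter's Relief Credit: $20,300 is at or below the $272,000 threshold, so the full $4,475 applies. total $313 + $4,475 = $4,788
Difference: |$4,475 − $4,788| = $313.

$313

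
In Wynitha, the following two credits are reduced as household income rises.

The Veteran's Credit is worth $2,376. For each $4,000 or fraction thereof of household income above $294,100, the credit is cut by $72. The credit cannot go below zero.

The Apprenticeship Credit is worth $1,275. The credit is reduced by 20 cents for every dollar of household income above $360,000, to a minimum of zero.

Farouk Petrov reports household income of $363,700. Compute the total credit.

Veteran's Credit: income exceeds $294,100 by $69,600, which is 18 full-or-partial $4,000 increments; reduction = 18 × $72 = $1,296, leaving $1,080.
Apprenticeship Credit: 20% of the $3,700 excess over $360,000 is $740; credit = $1,275 − $740 = $535.
Total: $1,080 + $535 = $1,615.

$1,615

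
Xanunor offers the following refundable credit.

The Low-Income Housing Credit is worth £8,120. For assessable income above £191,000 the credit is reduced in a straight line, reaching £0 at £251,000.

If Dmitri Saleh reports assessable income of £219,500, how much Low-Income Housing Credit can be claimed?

Low-Income Housing Credit: £219,500 is £28,500 into a £60,000 phase-out range, leaving 31,500/60,000 of the credit: £8,120 × 31,500/60,000 = £4,263.

£4,263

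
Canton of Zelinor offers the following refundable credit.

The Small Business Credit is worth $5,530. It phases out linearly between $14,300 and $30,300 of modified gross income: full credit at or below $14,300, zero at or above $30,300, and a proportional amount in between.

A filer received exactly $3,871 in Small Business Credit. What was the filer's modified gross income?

$19,100

$3,871 is 3,871/5,530 of the full $5,530, so 1,659/5,530 of the $16,000 range has been used: income = $14,300 + $16,000 × 1,659/5,530 = $19,100.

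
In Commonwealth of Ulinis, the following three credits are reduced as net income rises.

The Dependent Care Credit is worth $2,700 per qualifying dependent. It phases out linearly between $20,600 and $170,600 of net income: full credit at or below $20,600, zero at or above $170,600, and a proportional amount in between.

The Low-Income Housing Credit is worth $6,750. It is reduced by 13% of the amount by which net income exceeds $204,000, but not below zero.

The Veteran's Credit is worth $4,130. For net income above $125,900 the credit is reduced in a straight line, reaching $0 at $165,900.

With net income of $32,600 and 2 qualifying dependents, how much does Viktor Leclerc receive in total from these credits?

$15,848

Dependent Care Credit: base = 2 × $2,700 = $5,400. $32,600 is $12,000 into a $150,000 phase-out range, leaving 138,000/150,000 of the credit: $5,400 × 138,000/150,000 = $4,968.
Low-Income Housing Credit: $32,600 is at or below the $204,000 threshold, so the full $6,750 applies.
Veteran's Credit: $32,600 is at or below the $125,900 threshold, so the full $4,130 applies.
Total: $4,968 + $6,750 + $4,130 = $15,848.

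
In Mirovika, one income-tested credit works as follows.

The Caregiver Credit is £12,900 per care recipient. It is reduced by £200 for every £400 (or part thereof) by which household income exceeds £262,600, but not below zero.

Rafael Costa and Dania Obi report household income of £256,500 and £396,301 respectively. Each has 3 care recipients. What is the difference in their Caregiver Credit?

£38,700

Rafael (£256,500): Caregiver Credit: base = 3 × £12,900 = £38,700. £256,500 is at or below the £262,600 threshold, so the full £38,700 applies.
Dania (£396,301): Caregiver Credit: base = 3 × £12,900 = £38,700. income exceeds £262,600 by £133,701 → 335 increments × £200 = £67,000 ≥ base, so the credit is £0.
Difference: |£38,700 − £0| = £38,700.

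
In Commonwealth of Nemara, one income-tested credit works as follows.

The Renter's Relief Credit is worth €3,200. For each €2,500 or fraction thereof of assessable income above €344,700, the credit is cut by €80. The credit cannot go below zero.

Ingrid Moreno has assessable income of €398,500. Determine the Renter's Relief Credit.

Renter's Relief Credit: income exceeds €344,700 by €53,800, which is 22 full-or-partial €2,500 increments; reduction = 22 × €80 = €1,760, leaving €1,440.

€1,440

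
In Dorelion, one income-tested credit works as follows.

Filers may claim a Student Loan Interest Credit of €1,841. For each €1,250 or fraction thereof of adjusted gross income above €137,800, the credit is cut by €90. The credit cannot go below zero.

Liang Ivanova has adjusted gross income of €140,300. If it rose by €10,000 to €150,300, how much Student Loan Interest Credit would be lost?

At €140,300 — income exceeds €137,800 by €2,500, which is 2 full-or-partial €1,250 increments; reduction = 2 × €90 = €180, leaving €1,661.
At €150,300 — income exceeds €137,800 by €12,500, which is 10 full-or-partial €1,250 increments; reduction = 10 × €90 = €900, leaving €941.
Lost: €1,661 − €941 = €720.

€720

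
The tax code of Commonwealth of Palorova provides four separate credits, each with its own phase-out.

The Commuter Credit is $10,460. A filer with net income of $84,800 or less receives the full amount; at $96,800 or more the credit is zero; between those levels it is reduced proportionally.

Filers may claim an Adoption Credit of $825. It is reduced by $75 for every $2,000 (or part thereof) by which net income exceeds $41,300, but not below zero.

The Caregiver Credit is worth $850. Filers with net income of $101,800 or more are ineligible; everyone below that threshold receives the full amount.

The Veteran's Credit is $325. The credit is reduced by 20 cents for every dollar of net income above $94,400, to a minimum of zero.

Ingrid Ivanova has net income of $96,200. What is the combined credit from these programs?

Commuter Credit: $96,200 is $11,400 into a $12,000 phase-out range, leaving 600/12,000 of the credit: $10,460 × 600/12,000 = $523.
Adoption Credit: income exceeds $41,300 by $54,900 → 28 increments × $75 = $2,100 ≥ base, so the credit is $0.
Caregiver Credit: $96,200 is below the $101,800 cutoff, so the full $850 applies.
Veteran's Credit: 20% of the $1,800 excess over $94,400 is $360 ≥ base, so the credit is $0.
Total: $523 + $0 + $850 + $0 = $1,373.

$1,373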